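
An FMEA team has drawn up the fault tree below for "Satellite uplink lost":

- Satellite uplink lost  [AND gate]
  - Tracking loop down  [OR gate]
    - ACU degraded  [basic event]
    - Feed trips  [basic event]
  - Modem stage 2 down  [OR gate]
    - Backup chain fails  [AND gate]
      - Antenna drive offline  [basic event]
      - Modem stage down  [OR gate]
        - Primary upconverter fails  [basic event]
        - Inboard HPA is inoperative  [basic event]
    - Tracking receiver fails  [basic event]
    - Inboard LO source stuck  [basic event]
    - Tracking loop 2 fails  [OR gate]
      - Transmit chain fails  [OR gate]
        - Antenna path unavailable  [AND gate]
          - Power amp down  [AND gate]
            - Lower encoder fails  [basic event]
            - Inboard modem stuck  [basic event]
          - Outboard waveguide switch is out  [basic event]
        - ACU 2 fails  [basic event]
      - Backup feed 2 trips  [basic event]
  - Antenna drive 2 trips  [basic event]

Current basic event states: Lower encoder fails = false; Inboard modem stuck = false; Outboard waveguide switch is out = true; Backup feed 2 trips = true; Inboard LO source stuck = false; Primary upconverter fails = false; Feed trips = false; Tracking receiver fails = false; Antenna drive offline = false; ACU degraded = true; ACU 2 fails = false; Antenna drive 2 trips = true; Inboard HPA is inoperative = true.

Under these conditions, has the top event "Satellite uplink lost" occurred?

Yes

Tracking loop down [OR]: ACU degraded=occurs, Feed trips=not → at least one input occurs → occurs.
Modem stage down [OR]: Primary upconverter fails=not, Inboard HPA is inoperative=occurs → at least one input occurs → occurs.
Backup chain fails [AND]: Antenna drive offline=not, Modem stage down=occurs → not all inputs occur → does not occur.
Power amp down [AND]: Lower encoder fails=not, Inboard modem stuck=not → not all inputs occur → does not occur.
Antenna path unavailable [AND]: Power amp down=not, Outboard waveguide switch is out=occurs → not all inputs occur → does not occur.
Transmit chain fails [OR]: Antenna path unavailable=not, ACU 2 fails=not → no input occurs → does not occur.
Tracking loop 2 fails [OR]: Transmit chain fails=not, Backup feed 2 trips=occurs → at least one input occurs → occurs.
Modem stage 2 down [OR]: Backup chain fails=not, Tracking receiver fails=not, Inboard LO source stuck=not, Tracking loop 2 fails=occurs → at least one input occurs → occurs.
Satellite uplink lost [AND]: Tracking loop down=occurs, Modem stage 2 down=occurs, Antenna drive 2 trips=occurs → all inputs occur → occurs.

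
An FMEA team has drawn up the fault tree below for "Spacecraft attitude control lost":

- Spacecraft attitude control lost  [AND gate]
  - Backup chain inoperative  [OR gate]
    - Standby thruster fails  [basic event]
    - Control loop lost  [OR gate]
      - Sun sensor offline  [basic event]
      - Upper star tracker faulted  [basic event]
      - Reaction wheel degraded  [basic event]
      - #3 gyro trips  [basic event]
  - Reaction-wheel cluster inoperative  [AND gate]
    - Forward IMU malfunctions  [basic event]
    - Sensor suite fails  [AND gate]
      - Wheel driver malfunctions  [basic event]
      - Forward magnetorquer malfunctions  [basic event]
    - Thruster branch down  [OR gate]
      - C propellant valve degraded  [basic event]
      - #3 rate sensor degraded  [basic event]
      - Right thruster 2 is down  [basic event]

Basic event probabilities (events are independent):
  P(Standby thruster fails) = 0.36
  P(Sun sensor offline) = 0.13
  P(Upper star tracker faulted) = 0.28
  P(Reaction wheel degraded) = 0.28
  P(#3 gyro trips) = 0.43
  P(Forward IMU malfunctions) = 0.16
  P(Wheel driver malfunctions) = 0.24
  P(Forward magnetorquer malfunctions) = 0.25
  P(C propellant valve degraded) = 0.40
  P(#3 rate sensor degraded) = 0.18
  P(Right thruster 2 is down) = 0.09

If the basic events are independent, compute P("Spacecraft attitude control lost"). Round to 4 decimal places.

P(Control loop lost) [OR] = 1 − (1−0.13) × (1−0.28) × (1−0.28) × (1−0.43) = 0.742925
P(Backup chain inoperative) [OR] = 1 − (1−0.36) × (1−0.742925) = 0.835472
P(Sensor suite fails) [AND] = 0.24 × 0.25 = 0.060000
P(Thruster branch down) [OR] = 1 − (1−0.40) × (1−0.18) × (1−0.09) = 0.552280
P(Reaction-wheel cluster inoperative) [AND] = 0.16 × 0.060000 × 0.552280 = 0.005302
P(Spacecraft attitude control lost) [AND] = 0.835472 × 0.005302 = 0.004430
Rounded to 4 decimal places: P(Spacecraft attitude control lost) ≈ 0.0044.

0.0044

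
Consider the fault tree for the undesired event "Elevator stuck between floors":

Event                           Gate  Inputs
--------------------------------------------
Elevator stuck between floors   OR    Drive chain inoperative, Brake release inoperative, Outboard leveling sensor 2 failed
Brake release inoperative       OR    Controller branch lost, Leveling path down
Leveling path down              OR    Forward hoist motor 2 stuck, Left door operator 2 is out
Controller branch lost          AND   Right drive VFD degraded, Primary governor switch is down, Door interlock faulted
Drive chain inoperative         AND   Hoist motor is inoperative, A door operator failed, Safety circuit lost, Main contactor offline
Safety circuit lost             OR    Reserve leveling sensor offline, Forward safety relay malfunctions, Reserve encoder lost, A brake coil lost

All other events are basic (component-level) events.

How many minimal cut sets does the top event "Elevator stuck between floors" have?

8

Safety circuit lost [OR]: union of children's cut sets → 4 cut set(s).
Drive chain inoperative [AND]: one cut set from each child combined → 1 × 1 × 4 × 1 = 4 cut set(s).
Controller branch lost [AND]: one cut set from each child combined → 1 × 1 × 1 = 1 cut set(s).
Leveling path down [OR]: union of children's cut sets → 2 cut set(s).
Brake release inoperative [OR]: union of children's cut sets → 3 cut set(s).
Elevator stuck between floors [OR]: union of children's cut sets → 8 cut set(s).
Minimal cut sets: {A door operator failed, Hoist motor is inoperative, Main contactor offline, Reserve leveling sensor offline}; {A door operator failed, Forward safety relay malfunctions, Hoist motor is inoperative, Main contactor offline}; {A door operator failed, Hoist motor is inoperative, Main contactor offline, Reserve encoder lost}; {A brake coil lost, A door operator failed, Hoist motor is inoperative, Main contactor offline}; {Door interlock faulted, Primary governor switch is down, Right drive VFD degraded}; {Forward hoist motor 2 stuck}; {Left door operator 2 is out}; {Outboard leveling sensor 2 failed}.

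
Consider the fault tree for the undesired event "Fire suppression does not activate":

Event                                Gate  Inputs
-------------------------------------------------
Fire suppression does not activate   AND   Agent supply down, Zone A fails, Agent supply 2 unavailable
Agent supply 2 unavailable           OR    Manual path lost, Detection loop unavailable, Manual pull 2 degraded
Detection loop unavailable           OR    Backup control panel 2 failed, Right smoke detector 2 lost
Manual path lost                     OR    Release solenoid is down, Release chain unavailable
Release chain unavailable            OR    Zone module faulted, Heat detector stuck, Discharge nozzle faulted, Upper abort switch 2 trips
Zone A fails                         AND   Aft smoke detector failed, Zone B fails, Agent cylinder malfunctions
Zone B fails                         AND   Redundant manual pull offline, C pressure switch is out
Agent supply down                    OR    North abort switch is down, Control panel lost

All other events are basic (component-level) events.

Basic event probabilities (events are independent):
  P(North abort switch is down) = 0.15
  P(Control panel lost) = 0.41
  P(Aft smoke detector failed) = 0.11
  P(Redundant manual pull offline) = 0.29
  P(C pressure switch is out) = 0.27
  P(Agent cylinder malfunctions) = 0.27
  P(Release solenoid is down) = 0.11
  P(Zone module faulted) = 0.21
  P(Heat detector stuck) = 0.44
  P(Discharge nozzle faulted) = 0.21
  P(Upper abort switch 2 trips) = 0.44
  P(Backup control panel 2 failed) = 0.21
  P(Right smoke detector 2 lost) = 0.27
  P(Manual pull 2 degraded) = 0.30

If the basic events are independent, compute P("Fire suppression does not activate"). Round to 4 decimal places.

0.0011

P(Agent supply down) [OR] = 1 − (1−0.15) × (1−0.41) = 0.498500
P(Zone B fails) [AND] = 0.29 × 0.27 = 0.078300
P(Zone A fails) [AND] = 0.11 × 0.078300 × 0.27 = 0.002326
P(Release chain unavailable) [OR] = 1 − (1−0.21) × (1−0.44) × (1−0.21) × (1−0.44) = 0.804282
P(Manual path lost) [OR] = 1 − (1−0.11) × (1−0.804282) = 0.825811
P(Detection loop unavailable) [OR] = 1 − (1−0.21) × (1−0.27) = 0.423300
P(Agent supply 2 unavailable) [OR] = 1 − (1−0.825811) × (1−0.423300) × (1−0.30) = 0.929682
P(Fire suppression does not activate) [AND] = 0.498500 × 0.002326 × 0.929682 = 0.001078
Rounded to 4 decimal places: P(Fire suppression does not activate) ≈ 0.0011.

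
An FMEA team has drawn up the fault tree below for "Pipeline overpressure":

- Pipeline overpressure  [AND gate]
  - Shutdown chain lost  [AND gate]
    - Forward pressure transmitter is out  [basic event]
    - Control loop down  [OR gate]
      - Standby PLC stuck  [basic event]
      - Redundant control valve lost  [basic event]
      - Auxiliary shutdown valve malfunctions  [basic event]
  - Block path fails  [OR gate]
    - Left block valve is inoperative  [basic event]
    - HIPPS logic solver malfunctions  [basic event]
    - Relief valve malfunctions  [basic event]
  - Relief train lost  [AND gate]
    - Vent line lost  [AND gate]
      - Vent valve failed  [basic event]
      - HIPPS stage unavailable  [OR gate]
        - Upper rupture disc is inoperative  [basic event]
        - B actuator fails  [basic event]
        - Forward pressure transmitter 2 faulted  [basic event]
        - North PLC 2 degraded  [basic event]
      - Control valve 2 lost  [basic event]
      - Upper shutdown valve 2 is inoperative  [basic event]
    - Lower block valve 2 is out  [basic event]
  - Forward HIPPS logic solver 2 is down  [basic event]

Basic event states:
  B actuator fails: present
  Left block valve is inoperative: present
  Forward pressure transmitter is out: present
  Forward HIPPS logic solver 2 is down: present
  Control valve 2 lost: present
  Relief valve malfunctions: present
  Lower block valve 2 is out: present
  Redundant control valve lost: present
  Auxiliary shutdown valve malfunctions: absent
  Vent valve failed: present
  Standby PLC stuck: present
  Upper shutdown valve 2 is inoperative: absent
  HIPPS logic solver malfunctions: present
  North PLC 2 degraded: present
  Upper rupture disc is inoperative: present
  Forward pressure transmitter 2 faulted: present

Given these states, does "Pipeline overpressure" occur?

Control loop down [OR]: Standby PLC stuck=occurs, Redundant control valve lost=occurs, Auxiliary shutdown valve malfunctions=not → at least one input occurs → occurs.
Shutdown chain lost [AND]: Forward pressure transmitter is out=occurs, Control loop down=occurs → all inputs occur → occurs.
Block path fails [OR]: Left block valve is inoperative=occurs, HIPPS logic solver malfunctions=occurs, Relief valve malfunctions=occurs → at least one input occurs → occurs.
HIPPS stage unavailable [OR]: Upper rupture disc is inoperative=occurs, B actuator fails=occurs, Forward pressure transmitter 2 faulted=occurs, North PLC 2 degraded=occurs → at least one input occurs → occurs.
Vent line lost [AND]: Vent valve failed=occurs, HIPPS stage unavailable=occurs, Control valve 2 lost=occurs, Upper shutdown valve 2 is inoperative=not → not all inputs occur → does not occur.
Relief train lost [AND]: Vent line lost=not, Lower block valve 2 is out=occurs → not all inputs occur → does not occur.
Pipeline overpressure [AND]: Shutdown chain lost=occurs, Block path fails=occurs, Relief train lost=not, Forward HIPPS logic solver 2 is down=occurs → not all inputs occur → does not occur.

No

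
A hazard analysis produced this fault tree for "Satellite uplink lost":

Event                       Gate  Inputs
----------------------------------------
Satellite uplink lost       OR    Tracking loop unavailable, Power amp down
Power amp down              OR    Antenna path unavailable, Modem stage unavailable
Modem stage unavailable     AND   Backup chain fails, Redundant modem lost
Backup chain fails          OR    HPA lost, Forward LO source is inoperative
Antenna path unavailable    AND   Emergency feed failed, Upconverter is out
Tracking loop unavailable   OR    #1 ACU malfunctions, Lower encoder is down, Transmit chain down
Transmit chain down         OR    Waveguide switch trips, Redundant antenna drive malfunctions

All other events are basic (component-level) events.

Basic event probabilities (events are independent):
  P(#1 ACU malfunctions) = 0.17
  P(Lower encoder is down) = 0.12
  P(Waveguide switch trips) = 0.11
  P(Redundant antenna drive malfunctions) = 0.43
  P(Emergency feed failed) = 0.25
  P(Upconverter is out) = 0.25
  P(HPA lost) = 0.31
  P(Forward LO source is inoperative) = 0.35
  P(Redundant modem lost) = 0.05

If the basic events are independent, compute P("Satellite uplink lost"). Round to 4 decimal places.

P(Transmit chain down) [OR] = 1 − (1−0.11) × (1−0.43) = 0.492700
P(Tracking loop unavailable) [OR] = 1 − (1−0.17) × (1−0.12) × (1−0.492700) = 0.629468
P(Antenna path unavailable) [AND] = 0.25 × 0.25 = 0.062500
P(Backup chain fails) [OR] = 1 − (1−0.31) × (1−0.35) = 0.551500
P(Modem stage unavailable) [AND] = 0.551500 × 0.05 = 0.027575
P(Power amp down) [OR] = 1 − (1−0.062500) × (1−0.027575) = 0.088352
P(Satellite uplink lost) [OR] = 1 − (1−0.629468) × (1−0.088352) = 0.662205
Rounded to 4 decimal places: P(Satellite uplink lost) ≈ 0.6622.

0.6622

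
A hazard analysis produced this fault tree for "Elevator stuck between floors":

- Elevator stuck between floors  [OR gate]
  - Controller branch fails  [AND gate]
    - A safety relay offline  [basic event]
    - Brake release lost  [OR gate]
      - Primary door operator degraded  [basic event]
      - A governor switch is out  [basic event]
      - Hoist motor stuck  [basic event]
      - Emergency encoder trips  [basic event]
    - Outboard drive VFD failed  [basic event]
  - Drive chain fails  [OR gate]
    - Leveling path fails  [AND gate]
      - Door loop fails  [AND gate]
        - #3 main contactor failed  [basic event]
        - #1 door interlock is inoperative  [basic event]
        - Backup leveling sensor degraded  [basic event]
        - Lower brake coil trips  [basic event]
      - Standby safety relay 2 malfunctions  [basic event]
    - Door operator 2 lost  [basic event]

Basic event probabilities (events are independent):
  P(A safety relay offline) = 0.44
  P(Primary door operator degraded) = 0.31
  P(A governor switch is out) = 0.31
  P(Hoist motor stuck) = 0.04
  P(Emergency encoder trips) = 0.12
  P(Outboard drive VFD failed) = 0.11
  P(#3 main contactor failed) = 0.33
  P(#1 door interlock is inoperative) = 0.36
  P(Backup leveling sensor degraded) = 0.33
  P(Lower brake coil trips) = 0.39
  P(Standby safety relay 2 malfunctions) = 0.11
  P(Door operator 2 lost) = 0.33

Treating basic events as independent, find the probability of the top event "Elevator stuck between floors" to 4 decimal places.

P(Brake release lost) [OR] = 1 − (1−0.31) × (1−0.31) × (1−0.04) × (1−0.12) = 0.597791
P(Controller branch fails) [AND] = 0.44 × 0.597791 × 0.11 = 0.028933
P(Door loop fails) [AND] = 0.33 × 0.36 × 0.33 × 0.39 = 0.015290
P(Leveling path fails) [AND] = 0.015290 × 0.11 = 0.001682
P(Drive chain fails) [OR] = 1 − (1−0.001682) × (1−0.33) = 0.331127
P(Elevator stuck between floors) [OR] = 1 − (1−0.028933) × (1−0.331127) = 0.350480
Rounded to 4 decimal places: P(Elevator stuck between floors) ≈ 0.3505.

0.3505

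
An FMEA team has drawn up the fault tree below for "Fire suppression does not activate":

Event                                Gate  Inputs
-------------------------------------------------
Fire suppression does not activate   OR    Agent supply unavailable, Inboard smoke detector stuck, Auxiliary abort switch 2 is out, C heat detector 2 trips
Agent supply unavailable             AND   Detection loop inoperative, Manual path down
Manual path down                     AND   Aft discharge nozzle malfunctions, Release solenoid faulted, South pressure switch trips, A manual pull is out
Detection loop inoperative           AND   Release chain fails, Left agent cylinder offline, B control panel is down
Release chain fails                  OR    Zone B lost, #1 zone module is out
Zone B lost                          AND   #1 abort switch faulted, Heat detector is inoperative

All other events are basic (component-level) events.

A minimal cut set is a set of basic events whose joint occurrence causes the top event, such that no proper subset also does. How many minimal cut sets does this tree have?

5

Zone B lost [AND]: one cut set from each child combined → 1 × 1 = 1 cut set(s).
Release chain fails [OR]: union of children's cut sets → 2 cut set(s).
Detection loop inoperative [AND]: one cut set from each child combined → 2 × 1 × 1 = 2 cut set(s).
Manual path down [AND]: one cut set from each child combined → 1 × 1 × 1 × 1 = 1 cut set(s).
Agent supply unavailable [AND]: one cut set from each child combined → 2 × 1 = 2 cut set(s).
Fire suppression does not activate [OR]: union of children's cut sets → 5 cut set(s).
Minimal cut sets: {#1 abort switch faulted, A manual pull is out, Aft discharge nozzle malfunctions, B control panel is down, Heat detector is inoperative, Left agent cylinder offline, Release solenoid faulted, South pressure switch trips}; {#1 zone module is out, A manual pull is out, Aft discharge nozzle malfunctions, B control panel is down, Left agent cylinder offline, Release solenoid faulted, South pressure switch trips}; {Inboard smoke detector stuck}; {Auxiliary abort switch 2 is out}; {C heat detector 2 trips}.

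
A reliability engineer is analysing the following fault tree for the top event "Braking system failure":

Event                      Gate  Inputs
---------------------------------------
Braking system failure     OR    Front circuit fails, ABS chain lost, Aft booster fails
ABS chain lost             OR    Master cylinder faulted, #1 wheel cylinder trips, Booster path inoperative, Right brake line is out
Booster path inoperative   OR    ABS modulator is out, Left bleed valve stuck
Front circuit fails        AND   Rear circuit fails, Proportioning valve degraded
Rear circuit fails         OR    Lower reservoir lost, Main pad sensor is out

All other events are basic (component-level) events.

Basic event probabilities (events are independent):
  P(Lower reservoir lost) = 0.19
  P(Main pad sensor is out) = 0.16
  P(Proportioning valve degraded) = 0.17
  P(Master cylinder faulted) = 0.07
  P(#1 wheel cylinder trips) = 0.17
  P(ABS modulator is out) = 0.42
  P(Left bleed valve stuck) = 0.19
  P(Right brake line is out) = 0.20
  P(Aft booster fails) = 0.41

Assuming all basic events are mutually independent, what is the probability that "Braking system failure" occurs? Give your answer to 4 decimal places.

P(Rear circuit fails) [OR] = 1 − (1−0.19) × (1−0.16) = 0.319600
P(Front circuit fails) [AND] = 0.319600 × 0.17 = 0.054332
P(Booster path inoperative) [OR] = 1 − (1−0.42) × (1−0.19) = 0.530200
P(ABS chain lost) [OR] = 1 − (1−0.07) × (1−0.17) × (1−0.530200) × (1−0.20) = 0.709889
P(Braking system failure) [OR] = 1 − (1−0.054332) × (1−0.709889) × (1−0.41) = 0.838134
Rounded to 4 decimal places: P(Braking system failure) ≈ 0.8381.

0.8381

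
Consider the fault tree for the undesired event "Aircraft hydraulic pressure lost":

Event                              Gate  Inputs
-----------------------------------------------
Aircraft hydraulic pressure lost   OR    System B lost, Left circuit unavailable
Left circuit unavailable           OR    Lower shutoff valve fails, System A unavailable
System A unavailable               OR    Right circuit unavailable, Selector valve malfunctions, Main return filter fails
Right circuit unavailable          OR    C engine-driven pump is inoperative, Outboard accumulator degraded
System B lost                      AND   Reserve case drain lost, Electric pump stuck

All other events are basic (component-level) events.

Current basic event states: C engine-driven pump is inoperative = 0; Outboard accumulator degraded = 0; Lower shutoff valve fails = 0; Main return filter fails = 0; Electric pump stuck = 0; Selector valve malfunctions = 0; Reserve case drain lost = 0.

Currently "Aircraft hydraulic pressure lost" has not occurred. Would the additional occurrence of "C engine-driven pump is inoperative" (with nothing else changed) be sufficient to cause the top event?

Yes

Counterfactual: set "C engine-driven pump is inoperative" to occurred.
System B lost [AND]: Reserve case drain lost=not, Electric pump stuck=not → not all inputs occur → does not occur.
Right circuit unavailable [OR]: C engine-driven pump is inoperative=occurs, Outboard accumulator degraded=not → at least one input occurs → occurs.
System A unavailable [OR]: Right circuit unavailable=occurs, Selector valve malfunctions=not, Main return filter fails=not → at least one input occurs → occurs.
Left circuit unavailable [OR]: Lower shutoff valve fails=not, System A unavailable=occurs → at least one input occurs → occurs.
Aircraft hydraulic pressure lost [OR]: System B lost=not, Left circuit unavailable=occurs → at least one input occurs → occurs.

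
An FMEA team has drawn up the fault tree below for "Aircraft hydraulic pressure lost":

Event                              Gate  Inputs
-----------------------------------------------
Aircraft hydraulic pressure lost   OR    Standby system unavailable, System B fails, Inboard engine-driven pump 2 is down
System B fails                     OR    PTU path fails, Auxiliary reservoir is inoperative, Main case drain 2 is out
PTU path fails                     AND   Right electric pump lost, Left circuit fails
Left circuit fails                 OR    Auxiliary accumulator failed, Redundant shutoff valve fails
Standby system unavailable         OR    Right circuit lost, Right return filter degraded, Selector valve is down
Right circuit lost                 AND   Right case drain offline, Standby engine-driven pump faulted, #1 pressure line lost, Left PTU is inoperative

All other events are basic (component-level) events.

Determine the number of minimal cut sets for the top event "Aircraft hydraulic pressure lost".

Right circuit lost [AND]: one cut set from each child combined → 1 × 1 × 1 × 1 = 1 cut set(s).
Standby system unavailable [OR]: union of children's cut sets → 3 cut set(s).
Left circuit fails [OR]: union of children's cut sets → 2 cut set(s).
PTU path fails [AND]: one cut set from each child combined → 1 × 2 = 2 cut set(s).
System B fails [OR]: union of children's cut sets → 4 cut set(s).
Aircraft hydraulic pressure lost [OR]: union of children's cut sets → 8 cut set(s).
Minimal cut sets: {#1 pressure line lost, Left PTU is inoperative, Right case drain offline, Standby engine-driven pump faulted}; {Right return filter degraded}; {Selector valve is down}; {Auxiliary accumulator failed, Right electric pump lost}; {Redundant shutoff valve fails, Right electric pump lost}; {Auxiliary reservoir is inoperative}; {Main case drain 2 is out}; {Inboard engine-driven pump 2 is down}.

8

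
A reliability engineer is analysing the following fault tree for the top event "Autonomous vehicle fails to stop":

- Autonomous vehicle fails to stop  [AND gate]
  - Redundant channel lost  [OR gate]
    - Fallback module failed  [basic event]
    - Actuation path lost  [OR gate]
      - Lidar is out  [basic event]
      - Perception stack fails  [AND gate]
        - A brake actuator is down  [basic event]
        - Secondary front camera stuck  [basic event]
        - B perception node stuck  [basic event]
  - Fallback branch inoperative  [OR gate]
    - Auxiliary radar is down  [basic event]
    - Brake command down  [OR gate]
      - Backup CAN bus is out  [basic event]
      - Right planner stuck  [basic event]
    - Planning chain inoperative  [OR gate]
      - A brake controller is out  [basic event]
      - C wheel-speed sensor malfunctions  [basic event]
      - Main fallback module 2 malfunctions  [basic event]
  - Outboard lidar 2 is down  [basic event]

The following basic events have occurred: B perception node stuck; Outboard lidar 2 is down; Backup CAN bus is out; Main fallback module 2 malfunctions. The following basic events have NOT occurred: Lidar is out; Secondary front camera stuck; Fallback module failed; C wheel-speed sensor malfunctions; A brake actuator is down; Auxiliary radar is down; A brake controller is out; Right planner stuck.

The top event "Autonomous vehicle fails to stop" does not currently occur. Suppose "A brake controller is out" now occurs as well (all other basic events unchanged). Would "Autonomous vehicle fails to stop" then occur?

No

Counterfactual: set "A brake controller is out" to occurred.
Perception stack fails [AND]: A brake actuator is down=not, Secondary front camera stuck=not, B perception node stuck=occurs → not all inputs occur → does not occur.
Actuation path lost [OR]: Lidar is out=not, Perception stack fails=not → no input occurs → does not occur.
Redundant channel lost [OR]: Fallback module failed=not, Actuation path lost=not → no input occurs → does not occur.
Brake command down [OR]: Backup CAN bus is out=occurs, Right planner stuck=not → at least one input occurs → occurs.
Planning chain inoperative [OR]: A brake controller is out=occurs, C wheel-speed sensor malfunctions=not, Main fallback module 2 malfunctions=occurs → at least one input occurs → occurs.
Fallback branch inoperative [OR]: Auxiliary radar is down=not, Brake command down=occurs, Planning chain inoperative=occurs → at least one input occurs → occurs.
Autonomous vehicle fails to stop [AND]: Redundant channel lost=not, Fallback branch inoperative=occurs, Outboard lidar 2 is down=occurs → not all inputs occur → does not occur.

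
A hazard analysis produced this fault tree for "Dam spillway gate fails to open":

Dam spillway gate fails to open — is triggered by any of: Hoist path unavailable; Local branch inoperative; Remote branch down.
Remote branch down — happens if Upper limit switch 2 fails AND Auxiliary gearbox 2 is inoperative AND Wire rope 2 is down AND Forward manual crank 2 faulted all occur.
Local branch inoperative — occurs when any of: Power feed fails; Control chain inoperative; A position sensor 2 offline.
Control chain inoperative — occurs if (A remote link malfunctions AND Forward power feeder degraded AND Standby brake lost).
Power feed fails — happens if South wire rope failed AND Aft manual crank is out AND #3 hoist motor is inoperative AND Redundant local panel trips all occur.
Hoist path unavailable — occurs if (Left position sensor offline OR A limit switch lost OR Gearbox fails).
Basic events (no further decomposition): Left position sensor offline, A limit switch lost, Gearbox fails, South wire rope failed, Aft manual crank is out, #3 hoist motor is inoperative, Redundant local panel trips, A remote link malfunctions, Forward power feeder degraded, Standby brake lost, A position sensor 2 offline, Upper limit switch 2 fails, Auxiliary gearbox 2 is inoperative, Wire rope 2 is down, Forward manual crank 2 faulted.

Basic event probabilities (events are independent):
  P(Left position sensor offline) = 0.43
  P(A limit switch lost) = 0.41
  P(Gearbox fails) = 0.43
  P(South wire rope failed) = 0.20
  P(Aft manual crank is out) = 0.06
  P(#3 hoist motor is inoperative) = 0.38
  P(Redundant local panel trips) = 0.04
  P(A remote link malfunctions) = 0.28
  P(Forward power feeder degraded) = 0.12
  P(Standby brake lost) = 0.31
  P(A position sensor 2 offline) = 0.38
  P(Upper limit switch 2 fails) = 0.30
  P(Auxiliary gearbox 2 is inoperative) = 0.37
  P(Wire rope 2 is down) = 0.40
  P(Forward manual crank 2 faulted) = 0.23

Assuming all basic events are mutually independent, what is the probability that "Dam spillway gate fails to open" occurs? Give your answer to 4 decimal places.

0.8836

P(Hoist path unavailable) [OR] = 1 − (1−0.43) × (1−0.41) × (1−0.43) = 0.808309
P(Power feed fails) [AND] = 0.20 × 0.06 × 0.38 × 0.04 = 0.000182
P(Control chain inoperative) [AND] = 0.28 × 0.12 × 0.31 = 0.010416
P(Local branch inoperative) [OR] = 1 − (1−0.000182) × (1−0.010416) × (1−0.38) = 0.386570
P(Remote branch down) [AND] = 0.30 × 0.37 × 0.40 × 0.23 = 0.010212
P(Dam spillway gate fails to open) [OR] = 1 − (1−0.808309) × (1−0.386570) × (1−0.010212) = 0.883612
Rounded to 4 decimal places: P(Dam spillway gate fails to open) ≈ 0.8836.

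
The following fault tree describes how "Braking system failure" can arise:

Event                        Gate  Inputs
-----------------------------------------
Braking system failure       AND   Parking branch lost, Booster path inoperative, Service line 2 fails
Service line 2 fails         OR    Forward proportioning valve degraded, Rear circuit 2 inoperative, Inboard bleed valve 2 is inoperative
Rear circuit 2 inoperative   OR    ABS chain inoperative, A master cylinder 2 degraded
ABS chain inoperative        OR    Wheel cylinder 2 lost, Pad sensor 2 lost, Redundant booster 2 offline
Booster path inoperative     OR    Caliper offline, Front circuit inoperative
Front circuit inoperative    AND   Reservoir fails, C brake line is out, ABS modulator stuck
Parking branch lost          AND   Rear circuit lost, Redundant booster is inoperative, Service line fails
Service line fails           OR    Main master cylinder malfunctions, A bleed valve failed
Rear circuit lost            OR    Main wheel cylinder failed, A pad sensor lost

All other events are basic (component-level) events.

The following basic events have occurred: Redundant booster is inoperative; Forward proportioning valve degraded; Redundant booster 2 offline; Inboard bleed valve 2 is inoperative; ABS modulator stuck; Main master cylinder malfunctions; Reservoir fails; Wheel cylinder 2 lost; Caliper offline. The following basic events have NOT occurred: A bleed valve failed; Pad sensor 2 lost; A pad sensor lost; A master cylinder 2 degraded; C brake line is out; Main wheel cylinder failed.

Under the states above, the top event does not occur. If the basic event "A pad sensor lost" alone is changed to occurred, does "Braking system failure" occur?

Yes

Counterfactual: set "A pad sensor lost" to occurred.
Rear circuit lost [OR]: Main wheel cylinder failed=not, A pad sensor lost=occurs → at least one input occurs → occurs.
Service line fails [OR]: Main master cylinder malfunctions=occurs, A bleed valve failed=not → at least one input occurs → occurs.
Parking branch lost [AND]: Rear circuit lost=occurs, Redundant booster is inoperative=occurs, Service line fails=occurs → all inputs occur → occurs.
Front circuit inoperative [AND]: Reservoir fails=occurs, C brake line is out=not, ABS modulator stuck=occurs → not all inputs occur → does not occur.
Booster path inoperative [OR]: Caliper offline=occurs, Front circuit inoperative=not → at least one input occurs → occurs.
ABS chain inoperative [OR]: Wheel cylinder 2 lost=occurs, Pad sensor 2 lost=not, Redundant booster 2 offline=occurs → at least one input occurs → occurs.
Rear circuit 2 inoperative [OR]: ABS chain inoperative=occurs, A master cylinder 2 degraded=not → at least one input occurs → occurs.
Service line 2 fails [OR]: Forward proportioning valve degraded=occurs, Rear circuit 2 inoperative=occurs, Inboard bleed valve 2 is inoperative=occurs → at least one input occurs → occurs.
Braking system failure [AND]: Parking branch lost=occurs, Booster path inoperative=occurs, Service line 2 fails=occurs → all inputs occur → occurs.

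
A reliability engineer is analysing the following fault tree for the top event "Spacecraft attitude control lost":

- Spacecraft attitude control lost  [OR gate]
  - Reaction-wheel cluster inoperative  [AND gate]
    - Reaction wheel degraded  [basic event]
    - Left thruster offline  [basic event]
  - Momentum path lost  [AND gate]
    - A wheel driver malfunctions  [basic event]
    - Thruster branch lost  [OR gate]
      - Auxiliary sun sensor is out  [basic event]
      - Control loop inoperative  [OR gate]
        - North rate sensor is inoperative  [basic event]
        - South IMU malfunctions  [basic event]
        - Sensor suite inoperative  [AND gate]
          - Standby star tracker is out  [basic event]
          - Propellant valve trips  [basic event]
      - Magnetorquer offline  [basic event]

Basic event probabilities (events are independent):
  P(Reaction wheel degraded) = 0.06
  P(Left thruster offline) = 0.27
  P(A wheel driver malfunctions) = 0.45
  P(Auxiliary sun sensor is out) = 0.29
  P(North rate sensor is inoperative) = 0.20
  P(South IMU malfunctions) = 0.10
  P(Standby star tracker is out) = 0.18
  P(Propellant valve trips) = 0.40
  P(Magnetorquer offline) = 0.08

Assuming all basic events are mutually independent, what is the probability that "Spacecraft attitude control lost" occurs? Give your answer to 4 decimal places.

0.2657

P(Reaction-wheel cluster inoperative) [AND] = 0.06 × 0.27 = 0.016200
P(Sensor suite inoperative) [AND] = 0.18 × 0.40 = 0.072000
P(Control loop inoperative) [OR] = 1 − (1−0.20) × (1−0.10) × (1−0.072000) = 0.331840
P(Thruster branch lost) [OR] = 1 − (1−0.29) × (1−0.331840) × (1−0.08) = 0.563558
P(Momentum path lost) [AND] = 0.45 × 0.563558 = 0.253601
P(Spacecraft attitude control lost) [OR] = 1 − (1−0.016200) × (1−0.253601) = 0.265693
Rounded to 4 decimal places: P(Spacecraft attitude control lost) ≈ 0.2657.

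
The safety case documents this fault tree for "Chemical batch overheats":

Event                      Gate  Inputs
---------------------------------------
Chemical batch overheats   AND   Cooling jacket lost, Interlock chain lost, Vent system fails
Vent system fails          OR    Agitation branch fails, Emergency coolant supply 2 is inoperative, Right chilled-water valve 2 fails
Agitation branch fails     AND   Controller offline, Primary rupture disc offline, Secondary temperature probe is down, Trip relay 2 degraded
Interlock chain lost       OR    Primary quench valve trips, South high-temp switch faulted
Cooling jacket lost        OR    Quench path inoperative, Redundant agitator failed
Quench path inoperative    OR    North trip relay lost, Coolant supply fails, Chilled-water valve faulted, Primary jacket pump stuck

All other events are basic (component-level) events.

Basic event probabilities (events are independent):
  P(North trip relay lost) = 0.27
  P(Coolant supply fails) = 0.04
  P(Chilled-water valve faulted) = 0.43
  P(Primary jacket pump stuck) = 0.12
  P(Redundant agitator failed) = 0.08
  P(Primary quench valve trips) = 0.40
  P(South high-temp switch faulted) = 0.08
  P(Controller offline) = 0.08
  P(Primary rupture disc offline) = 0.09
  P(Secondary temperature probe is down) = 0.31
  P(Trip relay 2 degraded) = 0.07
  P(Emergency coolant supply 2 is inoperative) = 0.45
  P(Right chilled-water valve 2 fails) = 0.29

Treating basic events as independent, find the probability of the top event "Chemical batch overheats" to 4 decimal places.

P(Quench path inoperative) [OR] = 1 − (1−0.27) × (1−0.04) × (1−0.43) × (1−0.12) = 0.648479
P(Cooling jacket lost) [OR] = 1 − (1−0.648479) × (1−0.08) = 0.676601
P(Interlock chain lost) [OR] = 1 − (1−0.40) × (1−0.08) = 0.448000
P(Agitation branch fails) [AND] = 0.08 × 0.09 × 0.31 × 0.07 = 0.000156
P(Vent system fails) [OR] = 1 − (1−0.000156) × (1−0.45) × (1−0.29) = 0.609561
P(Chemical batch overheats) [AND] = 0.676601 × 0.448000 × 0.609561 = 0.184768
Rounded to 4 decimal places: P(Chemical batch overheats) ≈ 0.1848.

0.1848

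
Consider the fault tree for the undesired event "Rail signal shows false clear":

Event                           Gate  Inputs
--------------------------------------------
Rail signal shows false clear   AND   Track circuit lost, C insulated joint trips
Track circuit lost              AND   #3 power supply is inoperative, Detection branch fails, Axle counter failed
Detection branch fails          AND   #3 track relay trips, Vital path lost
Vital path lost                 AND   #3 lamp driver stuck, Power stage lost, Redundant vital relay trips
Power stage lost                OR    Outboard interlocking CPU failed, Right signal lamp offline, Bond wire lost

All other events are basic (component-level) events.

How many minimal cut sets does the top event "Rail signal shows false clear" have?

3

Power stage lost [OR]: union of children's cut sets → 3 cut set(s).
Vital path lost [AND]: one cut set from each child combined → 1 × 3 × 1 = 3 cut set(s).
Detection branch fails [AND]: one cut set from each child combined → 1 × 3 = 3 cut set(s).
Track circuit lost [AND]: one cut set from each child combined → 1 × 3 × 1 = 3 cut set(s).
Rail signal shows false clear [AND]: one cut set from each child combined → 3 × 1 = 3 cut set(s).
Minimal cut sets: {#3 lamp driver stuck, #3 power supply is inoperative, #3 track relay trips, Axle counter failed, C insulated joint trips, Outboard interlocking CPU failed, Redundant vital relay trips}; {#3 lamp driver stuck, #3 power supply is inoperative, #3 track relay trips, Axle counter failed, C insulated joint trips, Redundant vital relay trips, Right signal lamp offline}; {#3 lamp driver stuck, #3 power supply is inoperative, #3 track relay trips, Axle counter failed, Bond wire lost, C insulated joint trips, Redundant vital relay trips}.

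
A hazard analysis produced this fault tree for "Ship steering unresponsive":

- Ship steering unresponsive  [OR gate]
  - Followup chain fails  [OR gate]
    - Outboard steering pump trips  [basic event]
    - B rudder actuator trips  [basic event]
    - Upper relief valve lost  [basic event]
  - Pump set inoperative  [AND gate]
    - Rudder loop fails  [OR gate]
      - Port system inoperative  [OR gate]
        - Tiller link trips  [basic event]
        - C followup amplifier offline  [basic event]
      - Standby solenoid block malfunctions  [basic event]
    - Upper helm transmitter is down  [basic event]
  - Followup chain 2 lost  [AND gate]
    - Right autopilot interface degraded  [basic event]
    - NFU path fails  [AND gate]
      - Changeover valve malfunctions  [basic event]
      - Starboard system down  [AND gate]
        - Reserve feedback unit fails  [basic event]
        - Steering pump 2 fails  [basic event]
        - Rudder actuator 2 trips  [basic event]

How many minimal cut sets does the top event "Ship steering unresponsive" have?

7

Followup chain fails [OR]: union of children's cut sets → 3 cut set(s).
Port system inoperative [OR]: union of children's cut sets → 2 cut set(s).
Rudder loop fails [OR]: union of children's cut sets → 3 cut set(s).
Pump set inoperative [AND]: one cut set from each child combined → 3 × 1 = 3 cut set(s).
Starboard system down [AND]: one cut set from each child combined → 1 × 1 × 1 = 1 cut set(s).
NFU path fails [AND]: one cut set from each child combined → 1 × 1 = 1 cut set(s).
Followup chain 2 lost [AND]: one cut set from each child combined → 1 × 1 = 1 cut set(s).
Ship steering unresponsive [OR]: union of children's cut sets → 7 cut set(s).
Minimal cut sets: {Outboard steering pump trips}; {B rudder actuator trips}; {Upper relief valve lost}; {Tiller link trips, Upper helm transmitter is down}; {C followup amplifier offline, Upper helm transmitter is down}; {Standby solenoid block malfunctions, Upper helm transmitter is down}; {Changeover valve malfunctions, Reserve feedback unit fails, Right autopilot interface degraded, Rudder actuator 2 trips, Steering pump 2 fails}.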